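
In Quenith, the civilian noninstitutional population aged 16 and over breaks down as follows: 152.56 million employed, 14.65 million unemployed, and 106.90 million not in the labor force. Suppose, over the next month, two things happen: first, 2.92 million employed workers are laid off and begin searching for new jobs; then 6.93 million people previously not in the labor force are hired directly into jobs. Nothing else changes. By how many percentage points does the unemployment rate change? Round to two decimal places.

The unemployment rate changes by +1.33 percentage points.

Initially, labor force = 152.56 + 14.65 = 167.21 million, so u = 14.65/167.21 = 8.76%.
After the first change, employed falls and unemployed rises by 2.92; labor force unchanged → E = 149.64, U = 17.57, labor force = 167.21 million.
After the second change, employed and labor force both rise by 6.93; unemployed unchanged → E = 156.57, U = 17.57, labor force = 174.14 million.
New unemployment rate = 17.57 / 174.14 = 10.09%.
Change = 10.09% − 8.76% = +1.33 percentage points.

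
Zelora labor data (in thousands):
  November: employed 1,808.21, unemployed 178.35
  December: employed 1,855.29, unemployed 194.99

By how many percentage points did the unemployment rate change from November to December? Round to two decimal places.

The unemployment rate changed by +0.53 percentage points.

November: labor force = 1,808.21 + 178.35 = 1,986.56; u = 178.35/1,986.56 = 8.98%.
December: labor force = 1,855.29 + 194.99 = 2,050.28; u = 194.99/2,050.28 = 9.51%.
Change = 9.51% − 8.98% = +0.53 pp.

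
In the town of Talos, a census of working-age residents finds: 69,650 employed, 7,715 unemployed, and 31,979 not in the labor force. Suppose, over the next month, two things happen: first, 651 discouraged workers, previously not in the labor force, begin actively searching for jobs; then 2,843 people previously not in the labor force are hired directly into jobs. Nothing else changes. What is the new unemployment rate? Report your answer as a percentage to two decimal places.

New unemployment rate ≈ 10.35%.

Initially, labor force = 69,650 + 7,715 = 77,365, so u = 7,715/77,365 = 9.97%.
After the first change, unemployed and labor force both rise by 651 → E = 69,650, U = 8,366, labor force = 78,016.
After the second change, employed and labor force both rise by 2,843; unemployed unchanged → E = 72,493, U = 8,366, labor force = 80,859.
New unemployment rate = 8,366 / 80,859 = 10.35%.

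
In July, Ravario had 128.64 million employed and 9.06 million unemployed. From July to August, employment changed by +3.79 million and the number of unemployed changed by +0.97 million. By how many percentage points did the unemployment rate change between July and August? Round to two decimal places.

The unemployment rate changed by +0.46 percentage points.

July: labor force = 128.64 + 9.06 = 137.70; u = 9.06/137.70 = 6.58%.
August: labor force = 132.43 + 10.03 = 142.46; u = 10.03/142.46 = 7.04%.
Change = 7.04% − 6.58% = +0.46 pp.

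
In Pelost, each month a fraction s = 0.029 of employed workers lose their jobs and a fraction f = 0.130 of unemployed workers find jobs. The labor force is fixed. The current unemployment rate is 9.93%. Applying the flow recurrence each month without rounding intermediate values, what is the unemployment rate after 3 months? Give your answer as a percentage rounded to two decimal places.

With a fixed labor force, u_{t+1} = u_t + s·(1−u_t) − f·u_t = u_t·(1−s−f) + s.
Here 1−s−f = 0.841 and s = 0.029.
u_1 = 0.099300 × 0.841 + 0.029 = 0.112511.
u_2 = 0.112511 × 0.841 + 0.029 = 0.123622.
u_3 = 0.123622 × 0.841 + 0.029 = 0.132966.

Unemployment rate after three months ≈ 13.30%.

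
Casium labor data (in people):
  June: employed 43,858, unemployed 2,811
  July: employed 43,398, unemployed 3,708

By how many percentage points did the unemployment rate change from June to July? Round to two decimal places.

June: labor force = 43,858 + 2,811 = 46,669; u = 2,811/46,669 = 6.02%.
July: labor force = 43,398 + 3,708 = 47,106; u = 3,708/47,106 = 7.87%.
Change = 7.87% − 6.02% = +1.85 pp.

The unemployment rate changed by +1.85 percentage points.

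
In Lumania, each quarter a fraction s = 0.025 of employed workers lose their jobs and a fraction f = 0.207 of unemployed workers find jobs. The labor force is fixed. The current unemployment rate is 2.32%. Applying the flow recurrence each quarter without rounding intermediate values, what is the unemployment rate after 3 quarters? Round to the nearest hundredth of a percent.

With a fixed labor force, u_{t+1} = u_t + s·(1−u_t) − f·u_t = u_t·(1−s−f) + s.
Here 1−s−f = 0.768 and s = 0.025.
u_1 = 0.023200 × 0.768 + 0.025 = 0.042818.
u_2 = 0.042818 × 0.768 + 0.025 = 0.057884.
u_3 = 0.057884 × 0.768 + 0.025 = 0.069455.

Unemployment rate after three quarters ≈ 6.95%.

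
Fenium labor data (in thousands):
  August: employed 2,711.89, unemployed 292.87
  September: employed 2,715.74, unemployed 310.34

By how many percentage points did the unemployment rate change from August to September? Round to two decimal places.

The unemployment rate changed by +0.51 percentage points.

August: labor force = 2,711.89 + 292.87 = 3,004.76; u = 292.87/3,004.76 = 9.75%.
September: labor force = 2,715.74 + 310.34 = 3,026.08; u = 310.34/3,026.08 = 10.26%.
Change = 10.26% − 9.75% = +0.51 pp.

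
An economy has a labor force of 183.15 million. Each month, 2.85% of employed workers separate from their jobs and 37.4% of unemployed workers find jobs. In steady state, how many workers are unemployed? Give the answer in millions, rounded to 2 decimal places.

Steady-state unemployment rate u* = s/(s+f) = 2.85/(2.85+37.4) = 0.070807.
Unemployed = u* × labor force = 0.070807 × 183.15 ≈ 12.97 million.

About 12.97 million are unemployed in steady state.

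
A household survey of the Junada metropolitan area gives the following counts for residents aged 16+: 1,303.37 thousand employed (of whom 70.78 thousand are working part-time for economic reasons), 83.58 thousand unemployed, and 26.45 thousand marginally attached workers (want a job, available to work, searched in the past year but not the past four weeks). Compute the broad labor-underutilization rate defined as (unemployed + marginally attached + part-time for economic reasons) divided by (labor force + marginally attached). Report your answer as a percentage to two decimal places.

Broad underutilization rate ≈ 12.79%.

Labor force = 1,303.37 + 83.58 = 1,386.95 thousand.
Numerator = 83.58 + 26.45 + 70.78 = 180.81 thousand.
Denominator = 1,386.95 + 26.45 = 1,413.40 thousand.
Broad rate = 180.81 / 1,413.40 = 12.79%.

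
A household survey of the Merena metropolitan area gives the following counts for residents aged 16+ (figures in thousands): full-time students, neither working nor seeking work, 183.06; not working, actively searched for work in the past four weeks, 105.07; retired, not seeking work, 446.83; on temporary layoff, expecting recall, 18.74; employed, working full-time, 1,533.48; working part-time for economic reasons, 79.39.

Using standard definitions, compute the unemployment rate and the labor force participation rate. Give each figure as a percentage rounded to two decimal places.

Employed = 1,533.48 + 79.39 = 1,612.87 thousand (anyone who worked, including part-time for economic reasons, counts as employed).
Unemployed = 105.07 + 18.74 = 123.81 thousand (jobless and actively searching, or on temporary layoff).
Labor force = 1,612.87 + 123.81 = 1,736.68 thousand.
Not in labor force = 183.06 + 446.83 = 629.89 thousand (those not working and not actively searching are outside the labor force).
Civilian working-age population = 1,736.68 + 629.89 = 2,366.57 thousand.
Unemployment rate = 123.81 / 1,736.68 = 7.13%.
Labor force participation rate = 1,736.68 / 2,366.57 = 73.38%.

Unemployment rate ≈ 7.13%; labor force participation rate ≈ 73.38%.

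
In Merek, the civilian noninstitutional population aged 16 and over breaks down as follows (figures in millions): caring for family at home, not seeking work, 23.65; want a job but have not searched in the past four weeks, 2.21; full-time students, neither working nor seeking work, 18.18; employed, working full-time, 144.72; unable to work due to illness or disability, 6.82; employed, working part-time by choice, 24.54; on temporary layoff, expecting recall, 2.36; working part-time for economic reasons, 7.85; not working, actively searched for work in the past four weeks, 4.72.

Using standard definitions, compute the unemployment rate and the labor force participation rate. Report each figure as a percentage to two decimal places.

Unemployment rate ≈ 3.84%; labor force participation rate ≈ 78.36%.

Employed = 144.72 + 24.54 + 7.85 = 177.11 million (anyone who worked, including part-time for economic reasons, counts as employed).
Unemployed = 2.36 + 4.72 = 7.08 million (jobless and actively searching, or on temporary layoff).
Labor force = 177.11 + 7.08 = 184.19 million.
Not in labor force = 23.65 + 2.21 + 18.18 + 6.82 = 50.86 million (those not working and not actively searching are outside the labor force — including those who want a job but have given up searching).
Civilian working-age population = 184.19 + 50.86 = 235.05 million.
Unemployment rate = 7.08 / 184.19 = 3.84%.
Labor force participation rate = 184.19 / 235.05 = 78.36%.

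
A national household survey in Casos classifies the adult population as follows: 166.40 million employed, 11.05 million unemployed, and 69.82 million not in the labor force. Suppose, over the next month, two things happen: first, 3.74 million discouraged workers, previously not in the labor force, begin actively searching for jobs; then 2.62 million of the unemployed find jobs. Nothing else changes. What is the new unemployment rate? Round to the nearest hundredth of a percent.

Initially, labor force = 166.40 + 11.05 = 177.45 million, so u = 11.05/177.45 = 6.23%.
After the first change, unemployed and labor force both rise by 3.74 → E = 166.40, U = 14.79, labor force = 181.19 million.
After the second change, unemployed falls and employed rises by 2.62; labor force unchanged → E = 169.02, U = 12.17, labor force = 181.19 million.
New unemployment rate = 12.17 / 181.19 = 6.72%.

New unemployment rate ≈ 6.72%.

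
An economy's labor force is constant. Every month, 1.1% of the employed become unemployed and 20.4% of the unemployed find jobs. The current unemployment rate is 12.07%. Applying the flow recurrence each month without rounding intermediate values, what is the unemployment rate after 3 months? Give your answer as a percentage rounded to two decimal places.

With a fixed labor force, u_{t+1} = u_t + s·(1−u_t) − f·u_t = u_t·(1−s−f) + s.
Here 1−s−f = 0.785 and s = 0.011.
u_1 = 0.120700 × 0.785 + 0.011 = 0.105749.
u_2 = 0.105749 × 0.785 + 0.011 = 0.094013.
u_3 = 0.094013 × 0.785 + 0.011 = 0.084800.

Unemployment rate after three months ≈ 8.48%.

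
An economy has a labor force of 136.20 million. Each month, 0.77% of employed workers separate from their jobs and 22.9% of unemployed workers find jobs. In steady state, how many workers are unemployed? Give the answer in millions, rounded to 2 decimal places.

About 4.43 million are unemployed in steady state.

Steady-state unemployment rate u* = s/(s+f) = 0.77/(0.77+22.9) = 0.032531.
Unemployed = u* × labor force = 0.032531 × 136.20 ≈ 4.43 million.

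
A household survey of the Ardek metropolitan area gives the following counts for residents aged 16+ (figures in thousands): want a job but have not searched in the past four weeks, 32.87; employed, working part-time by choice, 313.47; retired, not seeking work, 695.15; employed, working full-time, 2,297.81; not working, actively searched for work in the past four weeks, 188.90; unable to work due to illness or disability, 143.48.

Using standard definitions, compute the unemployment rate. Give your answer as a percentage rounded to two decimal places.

Unemployment rate ≈ 6.75%.

Employed = 313.47 + 2,297.81 = 2,611.28 thousand.
Unemployed = 188.90 thousand.
Labor force = 2,611.28 + 188.90 = 2,800.18 thousand.
Unemployment rate = 188.90 / 2,800.18 = 6.75%.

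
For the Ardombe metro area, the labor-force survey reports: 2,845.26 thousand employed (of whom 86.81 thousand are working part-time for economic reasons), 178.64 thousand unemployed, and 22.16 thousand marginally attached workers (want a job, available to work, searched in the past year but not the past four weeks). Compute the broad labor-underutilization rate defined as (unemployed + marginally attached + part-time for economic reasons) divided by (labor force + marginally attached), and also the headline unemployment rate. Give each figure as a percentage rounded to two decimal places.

Labor force = 2,845.26 + 178.64 = 3,023.90 thousand.
Numerator = 178.64 + 22.16 + 86.81 = 287.61 thousand.
Denominator = 3,023.90 + 22.16 = 3,046.06 thousand.
Broad rate = 287.61 / 3,046.06 = 9.44%.
Headline unemployment rate = 178.64 / 3,023.90 = 5.91%.

Broad underutilization rate ≈ 9.44%; headline unemployment rate ≈ 5.91%.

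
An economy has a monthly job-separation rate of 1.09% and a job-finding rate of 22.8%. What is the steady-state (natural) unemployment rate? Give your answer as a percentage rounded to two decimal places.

At steady state the flows balance: s·E = f·U, so U/(E+U) = s/(s+f).
u* = 1.09 / (1.09 + 22.8) = 1.09 / 23.89 = 4.56%.

Steady-state unemployment rate ≈ 4.56%.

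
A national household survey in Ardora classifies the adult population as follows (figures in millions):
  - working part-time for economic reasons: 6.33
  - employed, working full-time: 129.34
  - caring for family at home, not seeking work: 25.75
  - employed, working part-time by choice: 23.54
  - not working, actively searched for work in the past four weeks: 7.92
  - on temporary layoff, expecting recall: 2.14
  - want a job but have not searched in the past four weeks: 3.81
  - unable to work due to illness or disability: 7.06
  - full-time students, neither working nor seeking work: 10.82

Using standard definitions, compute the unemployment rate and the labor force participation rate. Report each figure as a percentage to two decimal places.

Employed = 6.33 + 129.34 + 23.54 = 159.21 million (anyone who worked, including part-time for economic reasons, counts as employed).
Unemployed = 7.92 + 2.14 = 10.06 million (jobless and actively searching, or on temporary layoff).
Labor force = 159.21 + 10.06 = 169.27 million.
Not in labor force = 25.75 + 3.81 + 7.06 + 10.82 = 47.44 million (those not working and not actively searching are outside the labor force — including those who want a job but have given up searching).
Civilian working-age population = 169.27 + 47.44 = 216.71 million.
Unemployment rate = 10.06 / 169.27 = 5.94%.
Labor force participation rate = 169.27 / 216.71 = 78.11%.

Unemployment rate ≈ 5.94%; labor force participation rate ≈ 78.11%.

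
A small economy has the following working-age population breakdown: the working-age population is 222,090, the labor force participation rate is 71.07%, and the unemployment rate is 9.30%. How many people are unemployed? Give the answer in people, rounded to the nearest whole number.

Labor force = 0.7107 × 222,090 = 157,839.
Unemployed = 0.0930 × 157,839 ≈ 14,679.

About 14,679 are unemployed.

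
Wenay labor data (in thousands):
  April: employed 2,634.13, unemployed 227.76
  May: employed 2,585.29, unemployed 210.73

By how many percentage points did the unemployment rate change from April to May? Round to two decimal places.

April: labor force = 2,634.13 + 227.76 = 2,861.89; u = 227.76/2,861.89 = 7.96%.
May: labor force = 2,585.29 + 210.73 = 2,796.02; u = 210.73/2,796.02 = 7.54%.
Change = 7.54% − 7.96% = −0.42 pp.

The unemployment rate changed by −0.42 percentage points.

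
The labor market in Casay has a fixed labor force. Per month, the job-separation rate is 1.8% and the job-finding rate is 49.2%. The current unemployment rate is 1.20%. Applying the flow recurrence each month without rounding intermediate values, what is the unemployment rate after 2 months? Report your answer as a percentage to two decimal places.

With a fixed labor force, u_{t+1} = u_t + s·(1−u_t) − f·u_t = u_t·(1−s−f) + s.
Here 1−s−f = 0.490 and s = 0.018.
u_1 = 0.012000 × 0.490 + 0.018 = 0.023880.
u_2 = 0.023880 × 0.490 + 0.018 = 0.029701.

Unemployment rate after two months ≈ 2.97%.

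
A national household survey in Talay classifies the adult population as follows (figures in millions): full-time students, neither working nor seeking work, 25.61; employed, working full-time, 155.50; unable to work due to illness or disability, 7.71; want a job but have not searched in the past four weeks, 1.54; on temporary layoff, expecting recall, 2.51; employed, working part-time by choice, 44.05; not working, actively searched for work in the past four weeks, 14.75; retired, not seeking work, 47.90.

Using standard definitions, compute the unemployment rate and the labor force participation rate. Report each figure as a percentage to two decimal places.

Employed = 155.50 + 44.05 = 199.55 million.
Unemployed = 2.51 + 14.75 = 17.26 million (jobless and actively searching, or on temporary layoff).
Labor force = 199.55 + 17.26 = 216.81 million.
Not in labor force = 25.61 + 7.71 + 1.54 + 47.90 = 82.76 million (those not working and not actively searching are outside the labor force — including those who want a job but have given up searching).
Civilian working-age population = 216.81 + 82.76 = 299.57 million.
Unemployment rate = 17.26 / 216.81 = 7.96%.
Labor force participation rate = 216.81 / 299.57 = 72.37%.

Unemployment rate ≈ 7.96%; labor force participation rate ≈ 72.37%.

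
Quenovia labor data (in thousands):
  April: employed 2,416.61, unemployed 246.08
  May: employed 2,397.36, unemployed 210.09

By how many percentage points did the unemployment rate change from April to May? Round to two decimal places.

The unemployment rate changed by −1.18 percentage points.

April: labor force = 2,416.61 + 246.08 = 2,662.69; u = 246.08/2,662.69 = 9.24%.
May: labor force = 2,397.36 + 210.09 = 2,607.45; u = 210.09/2,607.45 = 8.06%.
Change = 8.06% − 9.24% = −1.18 pp.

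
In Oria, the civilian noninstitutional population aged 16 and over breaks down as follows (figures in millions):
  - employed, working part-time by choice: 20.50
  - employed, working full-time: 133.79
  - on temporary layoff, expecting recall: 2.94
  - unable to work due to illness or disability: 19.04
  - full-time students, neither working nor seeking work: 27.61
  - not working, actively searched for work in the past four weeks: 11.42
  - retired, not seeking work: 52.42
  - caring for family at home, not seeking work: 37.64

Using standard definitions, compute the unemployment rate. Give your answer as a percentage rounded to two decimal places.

Unemployment rate ≈ 8.51%.

Employed = 20.50 + 133.79 = 154.29 million.
Unemployed = 2.94 + 11.42 = 14.36 million (jobless and actively searching, or on temporary layoff).
Labor force = 154.29 + 14.36 = 168.65 million.
Unemployment rate = 14.36 / 168.65 = 8.51%.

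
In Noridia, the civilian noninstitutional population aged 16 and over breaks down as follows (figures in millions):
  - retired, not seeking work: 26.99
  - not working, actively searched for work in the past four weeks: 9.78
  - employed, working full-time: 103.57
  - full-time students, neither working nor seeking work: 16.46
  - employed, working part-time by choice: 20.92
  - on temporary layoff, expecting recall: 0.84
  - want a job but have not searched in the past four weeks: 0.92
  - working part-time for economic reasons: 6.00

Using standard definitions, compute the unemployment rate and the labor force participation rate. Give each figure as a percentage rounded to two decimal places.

Employed = 103.57 + 20.92 + 6.00 = 130.49 million (anyone who worked, including part-time for economic reasons, counts as employed).
Unemployed = 9.78 + 0.84 = 10.62 million (jobless and actively searching, or on temporary layoff).
Labor force = 130.49 + 10.62 = 141.11 million.
Not in labor force = 26.99 + 16.46 + 0.92 = 44.37 million (those not working and not actively searching are outside the labor force — including those who want a job but have given up searching).
Civilian working-age population = 141.11 + 44.37 = 185.48 million.
Unemployment rate = 10.62 / 141.11 = 7.53%.
Labor force participation rate = 141.11 / 185.48 = 76.08%.

Unemployment rate ≈ 7.53%; labor force participation rate ≈ 76.08%.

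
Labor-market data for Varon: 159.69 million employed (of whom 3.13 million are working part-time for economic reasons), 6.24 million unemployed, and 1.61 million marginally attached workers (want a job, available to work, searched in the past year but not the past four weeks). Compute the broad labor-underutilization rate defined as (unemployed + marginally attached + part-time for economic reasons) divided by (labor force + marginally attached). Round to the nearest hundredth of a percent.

Broad underutilization rate ≈ 6.55%.

Labor force = 159.69 + 6.24 = 165.93 million.
Numerator = 6.24 + 1.61 + 3.13 = 10.98 million.
Denominator = 165.93 + 1.61 = 167.54 million.
Broad rate = 10.98 / 167.54 = 6.55%.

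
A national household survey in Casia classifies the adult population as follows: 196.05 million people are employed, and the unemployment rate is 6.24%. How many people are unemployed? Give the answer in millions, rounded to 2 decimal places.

About 13.05 million are unemployed.

Let U be the number unemployed. The labor force is E + U, and U/(E+U) = 0.0624.
So U = 0.0624 × 196.05 / (1 − 0.0624) = 12.2335 / 0.9376 ≈ 13.05 million.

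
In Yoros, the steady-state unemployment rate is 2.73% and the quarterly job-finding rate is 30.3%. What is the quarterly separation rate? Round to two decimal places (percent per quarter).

Separation rate ≈ 0.85% per quarter.

From u* = s/(s+f): s = u·f/(1−u).
s = 0.0273 × 30.3 / (1 − 0.0273) = 0.8272 / 0.9727 ≈ 0.85% per quarter.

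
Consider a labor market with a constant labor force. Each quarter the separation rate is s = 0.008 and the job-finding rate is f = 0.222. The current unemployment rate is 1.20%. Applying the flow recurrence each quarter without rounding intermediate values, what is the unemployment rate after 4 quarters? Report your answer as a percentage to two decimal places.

Unemployment rate after four quarters ≈ 2.68%.

With a fixed labor force, u_{t+1} = u_t + s·(1−u_t) − f·u_t = u_t·(1−s−f) + s.
Here 1−s−f = 0.770 and s = 0.008.
u_1 = 0.012000 × 0.770 + 0.008 = 0.017240.
u_2 = 0.017240 × 0.770 + 0.008 = 0.021275.
u_3 = 0.021275 × 0.770 + 0.008 = 0.024382.
u_4 = 0.024382 × 0.770 + 0.008 = 0.026774.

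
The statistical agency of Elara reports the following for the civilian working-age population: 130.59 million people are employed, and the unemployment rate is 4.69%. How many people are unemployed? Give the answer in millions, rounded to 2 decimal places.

Let U be the number unemployed. The labor force is E + U, and U/(E+U) = 0.0469.
So U = 0.0469 × 130.59 / (1 − 0.0469) = 6.1247 / 0.9531 ≈ 6.43 million.

About 6.43 million are unemployed.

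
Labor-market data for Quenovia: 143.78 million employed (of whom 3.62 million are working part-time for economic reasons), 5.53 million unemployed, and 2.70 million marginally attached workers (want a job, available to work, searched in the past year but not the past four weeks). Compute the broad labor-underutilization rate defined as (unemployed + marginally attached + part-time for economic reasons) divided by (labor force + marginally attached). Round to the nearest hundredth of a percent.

Labor force = 143.78 + 5.53 = 149.31 million.
Numerator = 5.53 + 2.70 + 3.62 = 11.85 million.
Denominator = 149.31 + 2.70 = 152.01 million.
Broad rate = 11.85 / 152.01 = 7.80%.

Broad underutilization rate ≈ 7.80%.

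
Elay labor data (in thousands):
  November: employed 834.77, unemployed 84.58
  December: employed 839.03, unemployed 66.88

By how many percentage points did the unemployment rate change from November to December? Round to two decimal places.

The unemployment rate changed by −1.82 percentage points.

November: labor force = 834.77 + 84.58 = 919.35; u = 84.58/919.35 = 9.20%.
December: labor force = 839.03 + 66.88 = 905.91; u = 66.88/905.91 = 7.38%.
Change = 7.38% − 9.20% = −1.82 pp.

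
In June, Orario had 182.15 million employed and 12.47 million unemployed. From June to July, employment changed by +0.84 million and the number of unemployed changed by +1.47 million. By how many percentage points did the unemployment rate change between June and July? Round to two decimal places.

The unemployment rate changed by +0.67 percentage points.

June: labor force = 182.15 + 12.47 = 194.62; u = 12.47/194.62 = 6.41%.
July: labor force = 182.99 + 13.94 = 196.93; u = 13.94/196.93 = 7.08%.
Change = 7.08% − 6.41% = +0.67 pp.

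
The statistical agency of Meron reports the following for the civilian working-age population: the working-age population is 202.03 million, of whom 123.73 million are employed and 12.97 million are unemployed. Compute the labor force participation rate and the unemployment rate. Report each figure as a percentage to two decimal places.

Labor force = employed + unemployed = 123.73 + 12.97 = 136.70 million.
Unemployment rate = 12.97 / 136.70 = 9.49%.
Labor force participation rate = 136.70 / 202.03 = 67.66%.

Labor force participation rate ≈ 67.66%; unemployment rate ≈ 9.49%.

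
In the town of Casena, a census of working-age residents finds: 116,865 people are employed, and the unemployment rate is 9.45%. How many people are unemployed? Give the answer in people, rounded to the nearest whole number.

Let U be the number unemployed. The labor force is E + U, and U/(E+U) = 0.0945.
So U = 0.0945 × 116,865 / (1 − 0.0945) = 11043.74 / 0.9055 ≈ 12,196.

About 12,196 are unemployed.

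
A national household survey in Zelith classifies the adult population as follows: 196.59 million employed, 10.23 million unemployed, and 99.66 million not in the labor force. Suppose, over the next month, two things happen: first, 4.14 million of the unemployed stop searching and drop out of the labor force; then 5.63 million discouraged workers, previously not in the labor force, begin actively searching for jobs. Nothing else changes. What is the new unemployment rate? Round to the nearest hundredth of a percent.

New unemployment rate ≈ 5.63%.

Initially, labor force = 196.59 + 10.23 = 206.82 million, so u = 10.23/206.82 = 4.95%.
After the first change, unemployed and labor force both fall by 4.14 → E = 196.59, U = 6.09, labor force = 202.68 million.
After the second change, unemployed and labor force both rise by 5.63 → E = 196.59, U = 11.72, labor force = 208.31 million.
New unemployment rate = 11.72 / 208.31 = 5.63%.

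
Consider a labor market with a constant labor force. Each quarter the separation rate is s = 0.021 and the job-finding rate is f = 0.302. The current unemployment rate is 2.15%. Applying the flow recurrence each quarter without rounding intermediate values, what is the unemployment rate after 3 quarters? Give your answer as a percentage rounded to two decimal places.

Unemployment rate after three quarters ≈ 5.15%.

With a fixed labor force, u_{t+1} = u_t + s·(1−u_t) − f·u_t = u_t·(1−s−f) + s.
Here 1−s−f = 0.677 and s = 0.021.
u_1 = 0.021500 × 0.677 + 0.021 = 0.035556.
u_2 = 0.035556 × 0.677 + 0.021 = 0.045071.
u_3 = 0.045071 × 0.677 + 0.021 = 0.051513.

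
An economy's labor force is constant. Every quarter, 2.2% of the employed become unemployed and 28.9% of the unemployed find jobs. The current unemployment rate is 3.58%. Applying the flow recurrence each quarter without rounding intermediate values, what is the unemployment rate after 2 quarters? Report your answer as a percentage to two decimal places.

Unemployment rate after two quarters ≈ 5.42%.

With a fixed labor force, u_{t+1} = u_t + s·(1−u_t) − f·u_t = u_t·(1−s−f) + s.
Here 1−s−f = 0.689 and s = 0.022.
u_1 = 0.035800 × 0.689 + 0.022 = 0.046666.
u_2 = 0.046666 × 0.689 + 0.022 = 0.054153.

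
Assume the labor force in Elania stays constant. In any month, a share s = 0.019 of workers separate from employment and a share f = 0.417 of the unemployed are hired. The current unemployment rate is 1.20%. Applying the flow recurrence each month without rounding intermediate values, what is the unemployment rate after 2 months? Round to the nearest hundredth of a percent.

Unemployment rate after two months ≈ 3.35%.

With a fixed labor force, u_{t+1} = u_t + s·(1−u_t) − f·u_t = u_t·(1−s−f) + s.
Here 1−s−f = 0.564 and s = 0.019.
u_1 = 0.012000 × 0.564 + 0.019 = 0.025768.
u_2 = 0.025768 × 0.564 + 0.019 = 0.033533.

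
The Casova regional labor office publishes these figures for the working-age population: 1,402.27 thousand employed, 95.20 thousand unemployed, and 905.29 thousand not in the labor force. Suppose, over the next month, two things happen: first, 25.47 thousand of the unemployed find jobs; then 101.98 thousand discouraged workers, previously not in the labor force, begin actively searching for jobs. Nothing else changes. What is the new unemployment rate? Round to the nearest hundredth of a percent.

New unemployment rate ≈ 10.74%.

Initially, labor force = 1,402.27 + 95.20 = 1,497.47 thousand, so u = 95.20/1,497.47 = 6.36%.
After the first change, unemployed falls and employed rises by 25.47; labor force unchanged → E = 1,427.74, U = 69.73, labor force = 1,497.47 thousand.
After the second change, unemployed and labor force both rise by 101.98 → E = 1,427.74, U = 171.71, labor force = 1,599.45 thousand.
New unemployment rate = 171.71 / 1,599.45 = 10.74%.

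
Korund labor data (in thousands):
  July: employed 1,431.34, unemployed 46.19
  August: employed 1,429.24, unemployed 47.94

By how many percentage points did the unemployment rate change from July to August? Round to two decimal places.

July: labor force = 1,431.34 + 46.19 = 1,477.53; u = 46.19/1,477.53 = 3.13%.
August: labor force = 1,429.24 + 47.94 = 1,477.18; u = 47.94/1,477.18 = 3.25%.
Change = 3.25% − 3.13% = +0.12 pp.

The unemployment rate changed by +0.12 percentage points.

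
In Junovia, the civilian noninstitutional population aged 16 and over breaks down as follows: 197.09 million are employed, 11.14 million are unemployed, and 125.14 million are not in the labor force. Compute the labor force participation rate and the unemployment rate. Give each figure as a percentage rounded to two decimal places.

Labor force = employed + unemployed = 197.09 + 11.14 = 208.23 million.
Working-age population = 208.23 + 125.14 = 333.37 million.
Unemployment rate = 11.14 / 208.23 = 5.35%.
Labor force participation rate = 208.23 / 333.37 = 62.46%.

Labor force participation rate ≈ 62.46%; unemployment rate ≈ 5.35%.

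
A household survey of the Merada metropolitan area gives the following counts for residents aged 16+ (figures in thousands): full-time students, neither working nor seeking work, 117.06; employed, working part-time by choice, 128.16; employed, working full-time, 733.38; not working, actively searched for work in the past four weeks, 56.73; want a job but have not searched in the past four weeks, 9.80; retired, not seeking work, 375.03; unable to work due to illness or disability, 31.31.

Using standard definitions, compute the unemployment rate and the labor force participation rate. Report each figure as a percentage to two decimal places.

Unemployment rate ≈ 6.18%; labor force participation rate ≈ 63.26%.

Employed = 128.16 + 733.38 = 861.54 thousand.
Unemployed = 56.73 thousand.
Labor force = 861.54 + 56.73 = 918.27 thousand.
Not in labor force = 117.06 + 9.80 + 375.03 + 31.31 = 533.20 thousand (those not working and not actively searching are outside the labor force — including those who want a job but have given up searching).
Civilian working-age population = 918.27 + 533.20 = 1,451.47 thousand.
Unemployment rate = 56.73 / 918.27 = 6.18%.
Labor force participation rate = 918.27 / 1,451.47 = 63.26%.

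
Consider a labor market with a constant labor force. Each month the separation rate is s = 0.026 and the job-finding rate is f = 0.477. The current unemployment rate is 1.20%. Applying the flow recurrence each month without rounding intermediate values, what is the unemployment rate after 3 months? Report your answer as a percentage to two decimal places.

Unemployment rate after three months ≈ 4.68%.

With a fixed labor force, u_{t+1} = u_t + s·(1−u_t) − f·u_t = u_t·(1−s−f) + s.
Here 1−s−f = 0.497 and s = 0.026.
u_1 = 0.012000 × 0.497 + 0.026 = 0.031964.
u_2 = 0.031964 × 0.497 + 0.026 = 0.041886.
u_3 = 0.041886 × 0.497 + 0.026 = 0.046817.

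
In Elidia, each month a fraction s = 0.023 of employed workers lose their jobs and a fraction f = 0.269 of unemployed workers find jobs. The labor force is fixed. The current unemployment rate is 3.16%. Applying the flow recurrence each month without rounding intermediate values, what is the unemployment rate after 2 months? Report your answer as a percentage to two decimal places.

Unemployment rate after two months ≈ 5.51%.

With a fixed labor force, u_{t+1} = u_t + s·(1−u_t) − f·u_t = u_t·(1−s−f) + s.
Here 1−s−f = 0.708 and s = 0.023.
u_1 = 0.031600 × 0.708 + 0.023 = 0.045373.
u_2 = 0.045373 × 0.708 + 0.023 = 0.055124.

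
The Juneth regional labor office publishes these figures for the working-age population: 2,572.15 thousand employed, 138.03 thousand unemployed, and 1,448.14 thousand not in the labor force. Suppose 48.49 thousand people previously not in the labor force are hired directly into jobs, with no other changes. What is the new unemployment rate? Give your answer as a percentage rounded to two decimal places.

Initially, labor force = 2,572.15 + 138.03 = 2,710.18 thousand, so u = 138.03/2,710.18 = 5.09%.
After the change, employed and labor force both rise by 48.49; unemployed unchanged → E = 2,620.64, U = 138.03, labor force = 2,758.67 thousand.
New unemployment rate = 138.03 / 2,758.67 = 5.00%.

New unemployment rate ≈ 5.00%.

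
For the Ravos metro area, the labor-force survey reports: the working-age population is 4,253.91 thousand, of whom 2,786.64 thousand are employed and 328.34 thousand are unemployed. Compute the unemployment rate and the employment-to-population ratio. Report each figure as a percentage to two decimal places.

Labor force = employed + unemployed = 2,786.64 + 328.34 = 3,114.98 thousand.
Unemployment rate = 328.34 / 3,114.98 = 10.54%.
Employment-population ratio = 2,786.64 / 4,253.91 = 65.51%.

Unemployment rate ≈ 10.54%; employment-population ratio ≈ 65.51%.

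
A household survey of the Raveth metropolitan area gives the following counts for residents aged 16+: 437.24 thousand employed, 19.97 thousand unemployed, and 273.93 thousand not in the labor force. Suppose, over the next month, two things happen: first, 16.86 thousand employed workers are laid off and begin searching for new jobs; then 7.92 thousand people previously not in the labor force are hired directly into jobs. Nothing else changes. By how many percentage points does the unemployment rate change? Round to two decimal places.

The unemployment rate changes by +3.55 percentage points.

Initially, labor force = 437.24 + 19.97 = 457.21 thousand, so u = 19.97/457.21 = 4.37%.
After the first change, employed falls and unemployed rises by 16.86; labor force unchanged → E = 420.38, U = 36.83, labor force = 457.21 thousand.
After the second change, employed and labor force both rise by 7.92; unemployed unchanged → E = 428.30, U = 36.83, labor force = 465.13 thousand.
New unemployment rate = 36.83 / 465.13 = 7.92%.
Change = 7.92% − 4.37% = +3.55 percentage points.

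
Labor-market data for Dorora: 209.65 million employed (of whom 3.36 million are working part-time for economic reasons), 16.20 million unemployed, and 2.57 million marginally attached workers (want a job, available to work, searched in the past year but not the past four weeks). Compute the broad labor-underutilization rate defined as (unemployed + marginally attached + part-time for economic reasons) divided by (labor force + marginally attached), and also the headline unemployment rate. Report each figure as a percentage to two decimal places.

Labor force = 209.65 + 16.20 = 225.85 million.
Numerator = 16.20 + 2.57 + 3.36 = 22.13 million.
Denominator = 225.85 + 2.57 = 228.42 million.
Broad rate = 22.13 / 228.42 = 9.69%.
Headline unemployment rate = 16.20 / 225.85 = 7.17%.

Broad underutilization rate ≈ 9.69%; headline unemployment rate ≈ 7.17%.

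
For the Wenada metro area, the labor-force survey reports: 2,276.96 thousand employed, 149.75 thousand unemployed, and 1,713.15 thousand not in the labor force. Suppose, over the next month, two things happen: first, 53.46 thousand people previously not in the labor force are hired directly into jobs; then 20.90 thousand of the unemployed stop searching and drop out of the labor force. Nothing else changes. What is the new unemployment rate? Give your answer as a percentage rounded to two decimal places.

Initially, labor force = 2,276.96 + 149.75 = 2,426.71 thousand, so u = 149.75/2,426.71 = 6.17%.
After the first change, employed and labor force both rise by 53.46; unemployed unchanged → E = 2,330.42, U = 149.75, labor force = 2,480.17 thousand.
After the second change, unemployed and labor force both fall by 20.90 → E = 2,330.42, U = 128.85, labor force = 2,459.27 thousand.
New unemployment rate = 128.85 / 2,459.27 = 5.24%.

New unemployment rate ≈ 5.24%.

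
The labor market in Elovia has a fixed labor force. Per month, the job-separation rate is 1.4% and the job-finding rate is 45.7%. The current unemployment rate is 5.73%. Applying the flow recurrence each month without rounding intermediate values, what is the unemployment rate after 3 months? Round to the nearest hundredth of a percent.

With a fixed labor force, u_{t+1} = u_t + s·(1−u_t) − f·u_t = u_t·(1−s−f) + s.
Here 1−s−f = 0.529 and s = 0.014.
u_1 = 0.057300 × 0.529 + 0.014 = 0.044312.
u_2 = 0.044312 × 0.529 + 0.014 = 0.037441.
u_3 = 0.037441 × 0.529 + 0.014 = 0.033806.

Unemployment rate after three months ≈ 3.38%.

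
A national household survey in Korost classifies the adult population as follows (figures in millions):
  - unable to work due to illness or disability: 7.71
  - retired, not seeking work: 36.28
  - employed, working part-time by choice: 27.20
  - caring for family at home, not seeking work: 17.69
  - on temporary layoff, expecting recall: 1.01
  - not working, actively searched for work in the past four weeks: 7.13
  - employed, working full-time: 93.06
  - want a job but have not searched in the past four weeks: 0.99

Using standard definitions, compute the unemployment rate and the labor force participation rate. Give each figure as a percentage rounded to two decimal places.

Unemployment rate ≈ 6.34%; labor force participation rate ≈ 67.20%.

Employed = 27.20 + 93.06 = 120.26 million.
Unemployed = 1.01 + 7.13 = 8.14 million (jobless and actively searching, or on temporary layoff).
Labor force = 120.26 + 8.14 = 128.40 million.
Not in labor force = 7.71 + 36.28 + 17.69 + 0.99 = 62.67 million (those not working and not actively searching are outside the labor force — including those who want a job but have given up searching).
Civilian working-age population = 128.40 + 62.67 = 191.07 million.
Unemployment rate = 8.14 / 128.40 = 6.34%.
Labor force participation rate = 128.40 / 191.07 = 67.20%.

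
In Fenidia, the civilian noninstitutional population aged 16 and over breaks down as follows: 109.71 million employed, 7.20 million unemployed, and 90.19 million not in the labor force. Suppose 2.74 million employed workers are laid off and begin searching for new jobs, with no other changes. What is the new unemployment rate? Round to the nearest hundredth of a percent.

New unemployment rate ≈ 8.50%.

Initially, labor force = 109.71 + 7.20 = 116.91 million, so u = 7.20/116.91 = 6.16%.
After the change, employed falls and unemployed rises by 2.74; labor force unchanged → E = 106.97, U = 9.94, labor force = 116.91 million.
New unemployment rate = 9.94 / 116.91 = 8.50%.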